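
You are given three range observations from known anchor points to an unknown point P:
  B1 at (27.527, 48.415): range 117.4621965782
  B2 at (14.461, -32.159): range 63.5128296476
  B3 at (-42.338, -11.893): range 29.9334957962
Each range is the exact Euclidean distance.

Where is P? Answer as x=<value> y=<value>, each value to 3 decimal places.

x=-48.404 y=-41.205

eq1: (x − 27.527)² + (y − 48.415)² = 117.4621965782²
eq2: (x − 14.461)² + (y + 32.159)² = 63.5128296476²
eq3: (x + 42.338)² + (y + 11.893)² = 29.9334957962²
eq1−eq2, eq1−eq3 (x²,y² cancel):
  -26.132·x − 161.148·y = 7905.061943
  -139.730·x − 120.616·y = 11733.555193
det = -26.132·-120.616 − -161.148·-139.730 = -19365.272728
x = (7905.061943·-120.616 − -161.148·11733.555193) / -19365.272728 = -48.404276
y = (-26.132·11733.555193 − 7905.061943·-139.730) / -19365.272728 = -41.205360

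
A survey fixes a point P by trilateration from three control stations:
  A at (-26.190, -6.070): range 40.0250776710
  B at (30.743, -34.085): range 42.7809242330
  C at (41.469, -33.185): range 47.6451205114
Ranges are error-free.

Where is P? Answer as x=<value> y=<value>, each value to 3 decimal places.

eq1: (x + 26.190)² + (y + 6.070)² = 40.0250776710²
eq2: (x − 30.743)² + (y + 34.085)² = 42.7809242330²
eq3: (x − 41.469)² + (y + 33.185)² = 47.6451205114²
eq3−eq2, eq3−eq1 (x²,y² cancel):
  -21.452·x − 1.800·y = -274.152882
  -135.318·x + 54.230·y = -1430.110520
det = -21.452·54.230 − -1.800·-135.318 = -1406.914360
x = (-274.152882·54.230 − -1.800·-1430.110520) / -1406.914360 = 12.396995
y = (-21.452·-1430.110520 − -274.152882·-135.318) / -1406.914360 = 4.562530

x=12.397 y=4.563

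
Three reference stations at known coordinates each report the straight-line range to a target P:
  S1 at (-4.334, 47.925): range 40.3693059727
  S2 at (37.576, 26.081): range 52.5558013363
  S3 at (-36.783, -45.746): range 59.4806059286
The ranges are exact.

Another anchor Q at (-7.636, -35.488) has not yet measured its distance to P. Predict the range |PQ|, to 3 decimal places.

eq1: (x + 4.334)² + (y − 47.925)² = 40.3693059727²
eq2: (x − 37.576)² + (y − 26.081)² = 52.5558013363²
eq3: (x + 36.783)² + (y + 45.746)² = 59.4806059286²
eq3−eq2, eq3−eq1 (x²,y² cancel):
  148.718·x + 143.654·y = -577.681040
  64.898·x + 187.342·y = 778.165193
det = 148.718·187.342 − 143.654·64.898 = 18538.270264
x = (-577.681040·187.342 − 143.654·778.165193) / 18538.270264 = -11.867907
y = (148.718·778.165193 − -577.681040·64.898) / 18538.270264 = 8.264931
|P − Q| = √((-11.867907 − -7.636)² + (8.264931 − -35.488)²) = 43.957115

43.957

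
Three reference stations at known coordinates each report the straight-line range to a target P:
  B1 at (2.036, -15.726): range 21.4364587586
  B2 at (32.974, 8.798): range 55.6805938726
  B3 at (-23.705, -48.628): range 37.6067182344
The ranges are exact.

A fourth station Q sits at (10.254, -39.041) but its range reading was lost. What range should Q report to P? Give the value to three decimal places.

eq1: (x − 2.036)² + (y + 15.726)² = 21.4364587586²
eq2: (x − 32.974)² + (y − 8.798)² = 55.6805938726²
eq3: (x + 23.705)² + (y + 48.628)² = 37.6067182344²
eq3−eq2, eq3−eq1 (x²,y² cancel):
  113.358·x + 114.852·y = -3447.983207
  51.482·x + 65.804·y = -1720.413545
det = 113.358·65.804 − 114.852·51.482 = 1546.599168
x = (-3447.983207·65.804 − 114.852·-1720.413545) / 1546.599168 = -18.943596
y = (113.358·-1720.413545 − -3447.983207·51.482) / 1546.599168 = -11.323921
|P − Q| = √((-18.943596 − 10.254)² + (-11.323921 − -39.041)²) = 40.258367

40.258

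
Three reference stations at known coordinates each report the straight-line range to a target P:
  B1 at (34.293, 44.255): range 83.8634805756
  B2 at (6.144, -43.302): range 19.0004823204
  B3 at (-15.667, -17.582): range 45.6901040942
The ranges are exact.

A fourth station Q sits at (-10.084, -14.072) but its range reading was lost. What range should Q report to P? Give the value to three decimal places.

eq1: (x − 34.293)² + (y − 44.255)² = 83.8634805756²
eq2: (x − 6.144)² + (y + 43.302)² = 19.0004823204²
eq3: (x + 15.667)² + (y + 17.582)² = 45.6901040942²
eq2−eq1, eq2−eq3 (x²,y² cancel):
  56.298·x + 175.114·y = -5450.362112
  -43.622·x + 51.440·y = -3084.797611
det = 56.298·51.440 − 175.114·-43.622 = 10534.792028
x = (-5450.362112·51.440 − 175.114·-3084.797611) / 10534.792028 = 24.663479
y = (56.298·-3084.797611 − -5450.362112·-43.622) / 10534.792028 = -39.053797
|P − Q| = √((24.663479 − -10.084)² + (-39.053797 − -14.072)²) = 42.795765

42.796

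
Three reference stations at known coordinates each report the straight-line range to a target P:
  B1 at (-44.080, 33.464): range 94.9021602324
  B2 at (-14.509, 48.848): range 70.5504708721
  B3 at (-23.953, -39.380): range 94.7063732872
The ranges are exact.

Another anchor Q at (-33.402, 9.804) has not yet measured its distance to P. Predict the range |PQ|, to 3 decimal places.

83.876

eq1: (x + 44.080)² + (y − 33.464)² = 94.9021602324²
eq2: (x + 14.509)² + (y − 48.848)² = 70.5504708721²
eq3: (x + 23.953)² + (y + 39.380)² = 94.7063732872²
eq2−eq1, eq2−eq3 (x²,y² cancel):
  -59.142·x − 30.768·y = -3562.803566
  -18.888·x − 176.456·y = -4464.035777
det = -59.142·-176.456 − -30.768·-18.888 = 9854.814768
x = (-3562.803566·-176.456 − -30.768·-4464.035777) / 9854.814768 = 49.856707
y = (-59.142·-4464.035777 − -3562.803566·-18.888) / 9854.814768 = 19.961590
|P − Q| = √((49.856707 − -33.402)² + (19.961590 − 9.804)²) = 83.876033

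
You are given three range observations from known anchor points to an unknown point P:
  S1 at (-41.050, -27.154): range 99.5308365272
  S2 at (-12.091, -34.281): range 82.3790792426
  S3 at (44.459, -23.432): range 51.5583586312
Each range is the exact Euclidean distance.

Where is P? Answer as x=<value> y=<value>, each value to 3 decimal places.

eq1: (x + 41.050)² + (y + 27.154)² = 99.5308365272²
eq2: (x + 12.091)² + (y + 34.281)² = 82.3790792426²
eq3: (x − 44.459)² + (y + 23.432)² = 51.5583586312²
eq3−eq2, eq3−eq1 (x²,y² cancel):
  -113.100·x − 21.698·y = -5332.330415
  -171.018·x − 7.444·y = -7351.342164
det = -113.100·-7.444 − -21.698·-171.018 = -2868.832164
x = (-5332.330415·-7.444 − -21.698·-7351.342164) / -2868.832164 = 41.764575
y = (-113.100·-7351.342164 − -5332.330415·-171.018) / -2868.832164 = 28.055906

x=41.765 y=28.056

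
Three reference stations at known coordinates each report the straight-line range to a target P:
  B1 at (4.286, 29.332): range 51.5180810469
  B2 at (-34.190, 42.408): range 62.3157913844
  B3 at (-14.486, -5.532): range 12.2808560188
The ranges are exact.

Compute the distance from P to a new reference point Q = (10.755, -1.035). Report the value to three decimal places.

eq1: (x − 4.286)² + (y − 29.332)² = 51.5180810469²
eq2: (x + 34.190)² + (y − 42.408)² = 62.3157913844²
eq3: (x + 14.486)² + (y + 5.532)² = 12.2808560188²
eq2−eq3, eq2−eq1 (x²,y² cancel):
  39.408·x − 95.880·y = 1005.491087
  76.952·x − 26.152·y = -859.513363
det = 39.408·-26.152 − -95.880·76.952 = 6347.559744
x = (1005.491087·-26.152 − -95.880·-859.513363) / 6347.559744 = -17.125596
y = (39.408·-859.513363 − 1005.491087·76.952) / 6347.559744 = -17.525830
|P − Q| = √((-17.125596 − 10.755)² + (-17.525830 − -1.035)²) = 32.392516

32.393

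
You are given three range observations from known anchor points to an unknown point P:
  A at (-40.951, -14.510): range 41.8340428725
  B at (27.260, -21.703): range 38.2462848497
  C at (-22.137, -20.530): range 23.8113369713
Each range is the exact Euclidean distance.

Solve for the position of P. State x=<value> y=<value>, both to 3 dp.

x=-6.927 y=-38.850

eq1: (x + 40.951)² + (y + 14.510)² = 41.8340428725²
eq2: (x − 27.260)² + (y + 21.703)² = 38.2462848497²
eq3: (x + 22.137)² + (y + 20.530)² = 23.8113369713²
eq3−eq1, eq3−eq2 (x²,y² cancel):
  -37.628·x + 12.040·y = -207.110543
  98.794·x − 2.346·y = -593.198396
det = -37.628·-2.346 − 12.040·98.794 = -1101.204472
x = (-207.110543·-2.346 − 12.040·-593.198396) / -1101.204472 = -6.926952
y = (-37.628·-593.198396 − -207.110543·98.794) / -1101.204472 = -38.850322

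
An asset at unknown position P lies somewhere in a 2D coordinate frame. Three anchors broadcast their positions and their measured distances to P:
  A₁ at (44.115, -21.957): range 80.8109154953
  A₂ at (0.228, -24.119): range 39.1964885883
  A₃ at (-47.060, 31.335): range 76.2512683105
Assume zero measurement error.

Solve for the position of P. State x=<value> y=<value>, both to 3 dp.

eq1: (x − 44.115)² + (y + 21.957)² = 80.8109154953²
eq2: (x − 0.228)² + (y + 24.119)² = 39.1964885883²
eq3: (x + 47.060)² + (y − 31.335)² = 76.2512683105²
eq3−eq1, eq3−eq2 (x²,y² cancel):
  182.350·x − 106.584·y = -1484.430895
  94.576·x − 110.908·y = 1663.143521
det = 182.350·-110.908 − -106.584·94.576 = -10143.785416
x = (-1484.430895·-110.908 − -106.584·1663.143521) / -10143.785416 = -33.705341
y = (182.350·1663.143521 − -1484.430895·94.576) / -10143.785416 = -43.737692

x=-33.705 y=-43.738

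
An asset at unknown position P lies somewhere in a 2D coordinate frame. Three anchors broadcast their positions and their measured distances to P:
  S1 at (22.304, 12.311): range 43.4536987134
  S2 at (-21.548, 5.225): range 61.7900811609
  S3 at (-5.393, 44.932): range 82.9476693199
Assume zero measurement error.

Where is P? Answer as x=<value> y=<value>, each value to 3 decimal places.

eq1: (x − 22.304)² + (y − 12.311)² = 43.4536987134²
eq2: (x + 21.548)² + (y − 5.225)² = 61.7900811609²
eq3: (x + 5.393)² + (y − 44.932)² = 82.9476693199²
eq3−eq1, eq3−eq2 (x²,y² cancel):
  55.394·x − 65.242·y = 3593.151978
  -32.310·x − 79.414·y = 1505.949572
det = 55.394·-79.414 − -65.242·-32.310 = -6507.028136
x = (3593.151978·-79.414 − -65.242·1505.949572) / -6507.028136 = 28.752820
y = (55.394·1505.949572 − 3593.151978·-32.310) / -6507.028136 = -30.661510

x=28.753 y=-30.662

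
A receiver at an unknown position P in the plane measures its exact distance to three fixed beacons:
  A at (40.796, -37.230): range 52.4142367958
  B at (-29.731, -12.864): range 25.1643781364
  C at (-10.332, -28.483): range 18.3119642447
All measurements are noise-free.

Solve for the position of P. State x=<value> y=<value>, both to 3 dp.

eq1: (x − 40.796)² + (y + 37.230)² = 52.4142367958²
eq2: (x + 29.731)² + (y + 12.864)² = 25.1643781364²
eq3: (x + 10.332)² + (y + 28.483)² = 18.3119642447²
eq3−eq1, eq3−eq2 (x²,y² cancel):
  102.256·x − 17.494·y = -279.569181
  -38.798·x + 31.238·y = -166.534548
det = 102.256·31.238 − -17.494·-38.798 = 2515.540716
x = (-279.569181·31.238 − -17.494·-166.534548) / 2515.540716 = -4.629835
y = (102.256·-166.534548 − -279.569181·-38.798) / 2515.540716 = -11.081467

x=-4.630 y=-11.081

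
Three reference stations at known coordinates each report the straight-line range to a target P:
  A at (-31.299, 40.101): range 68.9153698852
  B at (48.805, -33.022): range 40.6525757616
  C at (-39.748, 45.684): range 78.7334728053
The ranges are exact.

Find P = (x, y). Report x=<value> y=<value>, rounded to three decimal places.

x=14.239 y=-11.626

eq1: (x + 31.299)² + (y − 40.101)² = 68.9153698852²
eq2: (x − 48.805)² + (y + 33.022)² = 40.6525757616²
eq3: (x + 39.748)² + (y − 45.684)² = 78.7334728053²
eq1−eq3, eq1−eq2 (x²,y² cancel):
  -16.898·x + 11.166·y = -370.417776
  160.208·x − 146.246·y = 3981.359197
det = -16.898·-146.246 − 11.166·160.208 = 682.382380
x = (-370.417776·-146.246 − 11.166·3981.359197) / 682.382380 = 14.238734
y = (-16.898·3981.359197 − -370.417776·160.208) / 682.382380 = -11.625618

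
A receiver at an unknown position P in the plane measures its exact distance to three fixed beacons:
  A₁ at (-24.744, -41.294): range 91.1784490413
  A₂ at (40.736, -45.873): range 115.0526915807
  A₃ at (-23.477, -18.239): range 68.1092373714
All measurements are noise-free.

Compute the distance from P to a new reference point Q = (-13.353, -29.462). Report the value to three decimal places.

eq1: (x + 24.744)² + (y + 41.294)² = 91.1784490413²
eq2: (x − 40.736)² + (y + 45.873)² = 115.0526915807²
eq3: (x + 23.477)² + (y + 18.239)² = 68.1092373714²
eq1−eq2, eq1−eq3 (x²,y² cancel):
  130.960·x − 9.158·y = -3477.318417
  2.534·x + 46.110·y = 2241.012032
det = 130.960·46.110 − -9.158·2.534 = 6061.771972
x = (-3477.318417·46.110 − -9.158·2241.012032) / 6061.771972 = -23.065197
y = (130.960·2241.012032 − -3477.318417·2.534) / 6061.771972 = 49.868992
|P − Q| = √((-23.065197 − -13.353)² + (49.868992 − -29.462)²) = 79.923295

79.923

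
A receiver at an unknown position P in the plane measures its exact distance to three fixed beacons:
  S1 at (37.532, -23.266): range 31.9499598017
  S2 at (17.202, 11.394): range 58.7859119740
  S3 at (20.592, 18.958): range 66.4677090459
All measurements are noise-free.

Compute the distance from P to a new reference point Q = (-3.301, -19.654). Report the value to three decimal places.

eq1: (x − 37.532)² + (y + 23.266)² = 31.9499598017²
eq2: (x − 17.202)² + (y − 11.394)² = 58.7859119740²
eq3: (x − 20.592)² + (y − 18.958)² = 66.4677090459²
eq3−eq2, eq3−eq1 (x²,y² cancel):
  -6.780·x − 15.128·y = 604.468711
  33.880·x − 84.448·y = 4563.677966
det = -6.780·-84.448 − -15.128·33.880 = 1085.094080
x = (604.468711·-84.448 − -15.128·4563.677966) / 1085.094080 = 16.582107
y = (-6.780·4563.677966 − 604.468711·33.880) / 1085.094080 = -47.388644
|P − Q| = √((16.582107 − -3.301)² + (-47.388644 − -19.654)²) = 34.125480

34.125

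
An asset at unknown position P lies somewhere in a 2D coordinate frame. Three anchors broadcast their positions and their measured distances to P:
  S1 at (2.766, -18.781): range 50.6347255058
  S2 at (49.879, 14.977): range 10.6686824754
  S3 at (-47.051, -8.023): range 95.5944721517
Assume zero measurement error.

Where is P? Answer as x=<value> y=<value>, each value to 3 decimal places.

eq1: (x − 2.766)² + (y + 18.781)² = 50.6347255058²
eq2: (x − 49.879)² + (y − 14.977)² = 10.6686824754²
eq3: (x + 47.051)² + (y + 8.023)² = 95.5944721517²
eq2−eq3, eq2−eq1 (x²,y² cancel):
  -193.860·x − 46.000·y = -9458.542360
  -94.226·x − 67.516·y = -4801.903094
det = -193.860·-67.516 − -46.000·-94.226 = 8754.255760
x = (-9458.542360·-67.516 − -46.000·-4801.903094) / 8754.255760 = 47.715696
y = (-193.860·-4801.903094 − -9458.542360·-94.226) / 8754.255760 = 4.529948

x=47.716 y=4.530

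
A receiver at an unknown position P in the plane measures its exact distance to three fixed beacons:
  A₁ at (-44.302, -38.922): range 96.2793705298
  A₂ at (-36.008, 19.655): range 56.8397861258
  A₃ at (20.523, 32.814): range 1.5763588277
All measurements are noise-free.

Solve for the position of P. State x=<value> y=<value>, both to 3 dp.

eq1: (x + 44.302)² + (y + 38.922)² = 96.2793705298²
eq2: (x + 36.008)² + (y − 19.655)² = 56.8397861258²
eq3: (x − 20.523)² + (y − 32.814)² = 1.5763588277²
eq2−eq3, eq2−eq1 (x²,y² cancel):
  113.062·x + 26.318·y = 3043.333416
  -16.588·x − 117.154·y = -4244.261704
det = 113.062·-117.154 − 26.318·-16.588 = -12809.102564
x = (3043.333416·-117.154 − 26.318·-4244.261704) / -12809.102564 = 19.114392
y = (113.062·-4244.261704 − 3043.333416·-16.588) / -12809.102564 = 33.521623

x=19.114 y=33.522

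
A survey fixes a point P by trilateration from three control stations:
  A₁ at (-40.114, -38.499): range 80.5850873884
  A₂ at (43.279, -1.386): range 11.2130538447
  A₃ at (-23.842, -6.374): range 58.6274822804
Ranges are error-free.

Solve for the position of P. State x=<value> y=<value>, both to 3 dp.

eq1: (x + 40.114)² + (y + 38.499)² = 80.5850873884²
eq2: (x − 43.279)² + (y + 1.386)² = 11.2130538447²
eq3: (x + 23.842)² + (y + 6.374)² = 58.6274822804²
eq3−eq2, eq3−eq1 (x²,y² cancel):
  134.242·x + 9.976·y = 4577.373099
  -32.544·x − 64.250·y = -574.537474
det = 134.242·-64.250 − 9.976·-32.544 = -8300.389556
x = (4577.373099·-64.250 − 9.976·-574.537474) / -8300.389556 = 34.741097
y = (134.242·-574.537474 − 4577.373099·-32.544) / -8300.389556 = -8.654891

x=34.741 y=-8.655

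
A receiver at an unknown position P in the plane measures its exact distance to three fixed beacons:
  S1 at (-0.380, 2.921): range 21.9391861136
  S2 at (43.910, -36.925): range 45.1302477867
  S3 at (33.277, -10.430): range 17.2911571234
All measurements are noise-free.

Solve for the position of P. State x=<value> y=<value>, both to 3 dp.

eq1: (x + 0.380)² + (y − 2.921)² = 21.9391861136²
eq2: (x − 43.910)² + (y + 36.925)² = 45.1302477867²
eq3: (x − 33.277)² + (y + 10.430)² = 17.2911571234²
eq2−eq3, eq2−eq1 (x²,y² cancel):
  -21.266·x + 52.990·y = -337.644945
  -88.580·x + 79.692·y = -1727.455706
det = -21.266·79.692 − 52.990·-88.580 = 2999.124128
x = (-337.644945·79.692 − 52.990·-1727.455706) / 2999.124128 = 21.549717
y = (-21.266·-1727.455706 − -337.644945·-88.580) / 2999.124128 = 2.276493

x=21.550 y=2.276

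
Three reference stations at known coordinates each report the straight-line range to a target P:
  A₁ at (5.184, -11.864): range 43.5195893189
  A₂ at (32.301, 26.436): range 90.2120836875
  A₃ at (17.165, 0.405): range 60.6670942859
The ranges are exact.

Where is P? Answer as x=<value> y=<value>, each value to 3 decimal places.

x=-24.813 y=-43.394

eq1: (x − 5.184)² + (y + 11.864)² = 43.5195893189²
eq2: (x − 32.301)² + (y − 26.436)² = 90.2120836875²
eq3: (x − 17.165)² + (y − 0.405)² = 60.6670942859²
eq1−eq2, eq1−eq3 (x²,y² cancel):
  54.234·x + 76.600·y = -4669.677044
  23.962·x + 24.538·y = -1659.368777
det = 54.234·24.538 − 76.600·23.962 = -504.695308
x = (-4669.677044·24.538 − 76.600·-1659.368777) / -504.695308 = -24.813215
y = (54.234·-1659.368777 − -4669.677044·23.962) / -504.695308 = -43.393697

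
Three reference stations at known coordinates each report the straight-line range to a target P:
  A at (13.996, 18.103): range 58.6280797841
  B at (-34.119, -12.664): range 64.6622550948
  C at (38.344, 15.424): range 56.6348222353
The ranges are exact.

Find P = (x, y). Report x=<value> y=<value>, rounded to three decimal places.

x=24.693 y=-39.541

eq1: (x − 13.996)² + (y − 18.103)² = 58.6280797841²
eq2: (x + 34.119)² + (y + 12.664)² = 64.6622550948²
eq3: (x − 38.344)² + (y − 15.424)² = 56.6348222353²
eq1−eq3, eq1−eq2 (x²,y² cancel):
  48.696·x − 5.358·y = 1414.304137
  -96.230·x − 61.534·y = 56.920937
det = 48.696·-61.534 − -5.358·-96.230 = -3512.060004
x = (1414.304137·-61.534 − -5.358·56.920937) / -3512.060004 = 24.692861
y = (48.696·56.920937 − 1414.304137·-96.230) / -3512.060004 = -39.540984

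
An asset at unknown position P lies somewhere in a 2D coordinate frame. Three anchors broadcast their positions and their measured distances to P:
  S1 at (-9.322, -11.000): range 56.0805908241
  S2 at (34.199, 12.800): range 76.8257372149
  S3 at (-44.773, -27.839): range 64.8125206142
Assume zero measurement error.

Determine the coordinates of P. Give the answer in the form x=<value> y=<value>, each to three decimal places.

eq1: (x + 9.322)² + (y + 11.000)² = 56.0805908241²
eq2: (x − 34.199)² + (y − 12.800)² = 76.8257372149²
eq3: (x + 44.773)² + (y + 27.839)² = 64.8125206142²
eq1−eq2, eq1−eq3 (x²,y² cancel):
  87.042·x + 47.600·y = -1631.649314
  -70.902·x − 33.678·y = 1516.101605
det = 87.042·-33.678 − 47.600·-70.902 = 443.534724
x = (-1631.649314·-33.678 − 47.600·1516.101605) / 443.534724 = -38.814888
y = (87.042·1516.101605 − -1631.649314·-70.902) / 443.534724 = 36.699080

x=-38.815 y=36.699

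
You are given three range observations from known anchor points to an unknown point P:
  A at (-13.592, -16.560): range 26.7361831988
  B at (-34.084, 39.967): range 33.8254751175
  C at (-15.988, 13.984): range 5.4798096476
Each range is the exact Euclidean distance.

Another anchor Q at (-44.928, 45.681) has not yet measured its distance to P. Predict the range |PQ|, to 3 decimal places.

44.314

eq1: (x + 13.592)² + (y + 16.560)² = 26.7361831988²
eq2: (x + 34.084)² + (y − 39.967)² = 33.8254751175²
eq3: (x + 15.988)² + (y − 13.984)² = 5.4798096476²
eq1−eq3, eq1−eq2 (x²,y² cancel):
  -4.792·x + 61.088·y = 676.987514
  -40.984·x + 113.054·y = 1870.764806
det = -4.792·113.054 − 61.088·-40.984 = 1961.875824
x = (676.987514·113.054 − 61.088·1870.764806) / 1961.875824 = -19.239308
y = (-4.792·1870.764806 − 676.987514·-40.984) / 1961.875824 = 9.572956
|P − Q| = √((-19.239308 − -44.928)² + (9.572956 − 45.681)²) = 44.313651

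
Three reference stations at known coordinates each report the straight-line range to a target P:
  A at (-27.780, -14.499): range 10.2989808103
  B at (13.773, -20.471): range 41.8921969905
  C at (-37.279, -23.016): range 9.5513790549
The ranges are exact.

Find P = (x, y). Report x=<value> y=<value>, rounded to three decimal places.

eq1: (x + 27.780)² + (y + 14.499)² = 10.2989808103²
eq2: (x − 13.773)² + (y + 20.471)² = 41.8921969905²
eq3: (x + 37.279)² + (y + 23.016)² = 9.5513790549²
eq2−eq1, eq2−eq3 (x²,y² cancel):
  -83.106·x + 11.944·y = 2022.079194
  -102.104·x − 5.090·y = 2974.430054
det = -83.106·-5.090 − 11.944·-102.104 = 1642.539716
x = (2022.079194·-5.090 − 11.944·2974.430054) / 1642.539716 = -27.895201
y = (-83.106·2974.430054 − 2022.079194·-102.104) / 1642.539716 = -24.797336

x=-27.895 y=-24.797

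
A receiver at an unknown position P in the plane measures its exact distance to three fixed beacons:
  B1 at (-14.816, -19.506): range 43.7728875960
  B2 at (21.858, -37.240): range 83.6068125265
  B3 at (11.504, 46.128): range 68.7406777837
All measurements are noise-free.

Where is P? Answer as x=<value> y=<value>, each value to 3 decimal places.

x=-47.047 y=10.113

eq1: (x + 14.816)² + (y + 19.506)² = 43.7728875960²
eq2: (x − 21.858)² + (y + 37.240)² = 83.6068125265²
eq3: (x − 11.504)² + (y − 46.128)² = 68.7406777837²
eq2−eq3, eq2−eq1 (x²,y² cancel):
  -20.708·x + 166.736·y = 2660.362955
  -73.348·x + 35.468·y = 3809.441540
det = -20.708·35.468 − 166.736·-73.348 = 11495.280784
x = (2660.362955·35.468 − 166.736·3809.441540) / 11495.280784 = -47.046549
y = (-20.708·3809.441540 − 2660.362955·-73.348) / 11495.280784 = 10.112531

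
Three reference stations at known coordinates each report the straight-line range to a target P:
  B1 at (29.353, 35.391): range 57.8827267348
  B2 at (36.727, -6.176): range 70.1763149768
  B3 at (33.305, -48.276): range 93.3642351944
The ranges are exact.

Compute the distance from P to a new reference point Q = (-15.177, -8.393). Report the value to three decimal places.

33.476

eq1: (x − 29.353)² + (y − 35.391)² = 57.8827267348²
eq2: (x − 36.727)² + (y + 6.176)² = 70.1763149768²
eq3: (x − 33.305)² + (y + 48.276)² = 93.3642351944²
eq1−eq2, eq1−eq3 (x²,y² cancel):
  14.748·x − 83.134·y = -2301.411114
  7.904·x − 167.334·y = -4040.796648
det = 14.748·-167.334 − -83.134·7.904 = -1810.750696
x = (-2301.411114·-167.334 − -83.134·-4040.796648) / -1810.750696 = -27.158205
y = (14.748·-4040.796648 − -2301.411114·7.904) / -1810.750696 = 22.865277
|P − Q| = √((-27.158205 − -15.177)² + (22.865277 − -8.393)²) = 33.475799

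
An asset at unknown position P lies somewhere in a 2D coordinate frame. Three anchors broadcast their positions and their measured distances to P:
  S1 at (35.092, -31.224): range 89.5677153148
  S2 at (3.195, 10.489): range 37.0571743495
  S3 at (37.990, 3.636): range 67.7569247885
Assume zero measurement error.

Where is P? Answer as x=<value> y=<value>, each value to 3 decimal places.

x=-19.149 y=40.052

eq1: (x − 35.092)² + (y + 31.224)² = 89.5677153148²
eq2: (x − 3.195)² + (y − 10.489)² = 37.0571743495²
eq3: (x − 37.990)² + (y − 3.636)² = 67.7569247885²
eq2−eq3, eq2−eq1 (x²,y² cancel):
  69.590·x − 13.706·y = -1881.533236
  63.794·x − 83.426·y = -4562.981962
det = 69.590·-83.426 − -13.706·63.794 = -4931.254776
x = (-1881.533236·-83.426 − -13.706·-4562.981962) / -4931.254776 = -19.148993
y = (69.590·-4562.981962 − -1881.533236·63.794) / -4931.254776 = 40.052156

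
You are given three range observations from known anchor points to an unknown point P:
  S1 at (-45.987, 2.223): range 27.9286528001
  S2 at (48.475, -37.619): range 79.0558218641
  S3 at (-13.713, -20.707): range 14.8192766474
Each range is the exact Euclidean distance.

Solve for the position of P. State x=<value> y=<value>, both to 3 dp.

x=-28.486 y=-19.543

eq1: (x + 45.987)² + (y − 2.223)² = 27.9286528001²
eq2: (x − 48.475)² + (y + 37.619)² = 79.0558218641²
eq3: (x + 13.713)² + (y + 20.707)² = 14.8192766474²
eq3−eq2, eq3−eq1 (x²,y² cancel):
  124.376·x − 33.824·y = -2882.023442
  -64.548·x + 45.860·y = 942.520993
det = 124.376·45.860 − -33.824·-64.548 = 3520.611808
x = (-2882.023442·45.860 − -33.824·942.520993) / 3520.611808 = -28.486459
y = (124.376·942.520993 − -2882.023442·-64.548) / 3520.611808 = -19.542586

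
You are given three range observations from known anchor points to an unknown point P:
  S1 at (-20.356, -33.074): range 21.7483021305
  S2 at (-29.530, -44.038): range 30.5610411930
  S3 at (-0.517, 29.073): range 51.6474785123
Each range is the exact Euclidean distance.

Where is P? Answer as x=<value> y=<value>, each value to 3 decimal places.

x=-29.789 y=-13.478

eq1: (x + 20.356)² + (y + 33.074)² = 21.7483021305²
eq2: (x + 29.530)² + (y + 44.038)² = 30.5610411930²
eq3: (x + 0.517)² + (y − 29.073)² = 51.6474785123²
eq1−eq2, eq1−eq3 (x²,y² cancel):
  -18.348·x − 21.928·y = 842.121539
  39.678·x + 124.294·y = -2857.222985
det = -18.348·124.294 − -21.928·39.678 = -1410.487128
x = (842.121539·124.294 − -21.928·-2857.222985) / -1410.487128 = -29.789332
y = (-18.348·-2857.222985 − 842.121539·39.678) / -1410.487128 = -13.478059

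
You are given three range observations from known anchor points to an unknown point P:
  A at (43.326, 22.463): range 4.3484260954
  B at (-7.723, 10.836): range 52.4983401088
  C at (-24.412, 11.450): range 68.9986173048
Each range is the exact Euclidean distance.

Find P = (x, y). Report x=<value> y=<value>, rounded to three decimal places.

x=44.254 y=18.215

eq1: (x − 43.326)² + (y − 22.463)² = 4.3484260954²
eq2: (x + 7.723)² + (y − 10.836)² = 52.4983401088²
eq3: (x + 24.412)² + (y − 11.450)² = 68.9986173048²
eq3−eq1, eq3−eq2 (x²,y² cancel):
  135.476·x + 22.026·y = 6396.580781
  33.378·x − 1.228·y = 1454.748857
det = 135.476·-1.228 − 22.026·33.378 = -901.548356
x = (6396.580781·-1.228 − 22.026·1454.748857) / -901.548356 = 44.254198
y = (135.476·1454.748857 − 6396.580781·33.378) / -901.548356 = 18.214794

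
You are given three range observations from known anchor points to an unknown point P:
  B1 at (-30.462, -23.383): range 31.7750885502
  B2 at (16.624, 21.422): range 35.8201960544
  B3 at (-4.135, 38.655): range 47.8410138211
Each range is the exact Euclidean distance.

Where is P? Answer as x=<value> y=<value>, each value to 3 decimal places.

x=-2.057 y=-9.141

eq1: (x + 30.462)² + (y + 23.383)² = 31.7750885502²
eq2: (x − 16.624)² + (y − 21.422)² = 35.8201960544²
eq3: (x + 4.135)² + (y − 38.655)² = 47.8410138211²
eq2−eq1, eq2−eq3 (x²,y² cancel):
  -94.172·x − 89.610·y = 1012.868866
  -41.518·x + 34.466·y = -229.628368
det = -94.172·34.466 − -89.610·-41.518 = -6966.160132
x = (1012.868866·34.466 − -89.610·-229.628368) / -6966.160132 = -2.057452
y = (-94.172·-229.628368 − 1012.868866·-41.518) / -6966.160132 = -9.140883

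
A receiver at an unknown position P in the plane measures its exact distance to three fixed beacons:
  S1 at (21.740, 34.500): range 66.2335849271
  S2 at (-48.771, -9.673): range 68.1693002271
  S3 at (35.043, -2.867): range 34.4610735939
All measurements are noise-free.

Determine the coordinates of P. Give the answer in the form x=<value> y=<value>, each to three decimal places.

eq1: (x − 21.740)² + (y − 34.500)² = 66.2335849271²
eq2: (x + 48.771)² + (y + 9.673)² = 68.1693002271²
eq3: (x − 35.043)² + (y + 2.867)² = 34.4610735939²
eq3−eq2, eq3−eq1 (x²,y² cancel):
  -167.628·x − 13.612·y = -2223.542068
  -26.606·x + 74.734·y = -2772.676117
det = -167.628·74.734 − -13.612·-26.606 = -12889.671824
x = (-2223.542068·74.734 − -13.612·-2772.676117) / -12889.671824 = 15.820097
y = (-167.628·-2772.676117 − -2223.542068·-26.606) / -12889.671824 = -31.468496

x=15.820 y=-31.468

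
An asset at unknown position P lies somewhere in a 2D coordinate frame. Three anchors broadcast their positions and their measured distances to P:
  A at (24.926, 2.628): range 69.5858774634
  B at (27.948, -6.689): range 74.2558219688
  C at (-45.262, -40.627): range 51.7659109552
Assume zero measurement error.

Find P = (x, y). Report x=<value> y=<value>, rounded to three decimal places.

eq1: (x − 24.926)² + (y − 2.628)² = 69.5858774634²
eq2: (x − 27.948)² + (y + 6.689)² = 74.2558219688²
eq3: (x + 45.262)² + (y + 40.627)² = 51.7659109552²
eq2−eq1, eq2−eq3 (x²,y² cancel):
  -6.044·x + 18.634·y = 474.111189
  -146.420·x − 67.876·y = 5707.585907
det = -6.044·-67.876 − 18.634·-146.420 = 3138.632824
x = (474.111189·-67.876 − 18.634·5707.585907) / 3138.632824 = -44.138940
y = (-6.044·5707.585907 − 474.111189·-146.420) / 3138.632824 = 11.126727

x=-44.139 y=11.127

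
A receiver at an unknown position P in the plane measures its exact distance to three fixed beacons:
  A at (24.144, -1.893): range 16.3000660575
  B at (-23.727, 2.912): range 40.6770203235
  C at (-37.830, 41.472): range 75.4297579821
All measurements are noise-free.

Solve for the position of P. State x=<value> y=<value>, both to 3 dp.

x=13.257 y=-14.024

eq1: (x − 24.144)² + (y + 1.893)² = 16.3000660575²
eq2: (x + 23.727)² + (y − 2.912)² = 40.6770203235²
eq3: (x + 37.830)² + (y − 41.472)² = 75.4297579821²
eq2−eq1, eq2−eq3 (x²,y² cancel):
  95.742·x − 9.610·y = 1403.993741
  -28.206·x + 77.120·y = -1455.442996
det = 95.742·77.120 − -9.610·-28.206 = 7112.563380
x = (1403.993741·77.120 − -9.610·-1455.442996) / 7112.563380 = 13.256710
y = (95.742·-1455.442996 − 1403.993741·-28.206) / 7112.563380 = -14.023914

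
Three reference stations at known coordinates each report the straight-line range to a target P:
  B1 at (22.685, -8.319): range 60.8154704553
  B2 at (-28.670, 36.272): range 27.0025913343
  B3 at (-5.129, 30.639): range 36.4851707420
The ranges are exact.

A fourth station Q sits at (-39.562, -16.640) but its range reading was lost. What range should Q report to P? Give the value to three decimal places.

27.071

eq1: (x − 22.685)² + (y + 8.319)² = 60.8154704553²
eq2: (x + 28.670)² + (y − 36.272)² = 27.0025913343²
eq3: (x + 5.129)² + (y − 30.639)² = 36.4851707420²
eq3−eq2, eq3−eq1 (x²,y² cancel):
  -47.082·x + 11.266·y = 1774.599667
  55.628·x − 77.916·y = -2748.593739
det = -47.082·-77.916 − 11.266·55.628 = 3041.736064
x = (1774.599667·-77.916 − 11.266·-2748.593739) / 3041.736064 = -35.277239
y = (-47.082·-2748.593739 − 1774.599667·55.628) / 3041.736064 = 10.090244
|P − Q| = √((-35.277239 − -39.562)² + (10.090244 − -16.640)²) = 27.071482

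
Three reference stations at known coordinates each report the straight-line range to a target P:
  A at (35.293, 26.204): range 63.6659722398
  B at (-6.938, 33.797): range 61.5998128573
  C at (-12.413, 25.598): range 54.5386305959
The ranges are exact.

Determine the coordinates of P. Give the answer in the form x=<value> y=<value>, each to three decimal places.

eq1: (x − 35.293)² + (y − 26.204)² = 63.6659722398²
eq2: (x + 6.938)² + (y − 33.797)² = 61.5998128573²
eq3: (x + 12.413)² + (y − 25.598)² = 54.5386305959²
eq1−eq3, eq1−eq2 (x²,y² cancel):
  -95.412·x − 1.212·y = -44.011498
  -84.462·x + 15.186·y = -483.053335
det = -95.412·15.186 − -1.212·-84.462 = -1551.294576
x = (-44.011498·15.186 − -1.212·-483.053335) / -1551.294576 = 0.808241
y = (-95.412·-483.053335 − -44.011498·-84.462) / -1551.294576 = -27.313823

x=0.808 y=-27.314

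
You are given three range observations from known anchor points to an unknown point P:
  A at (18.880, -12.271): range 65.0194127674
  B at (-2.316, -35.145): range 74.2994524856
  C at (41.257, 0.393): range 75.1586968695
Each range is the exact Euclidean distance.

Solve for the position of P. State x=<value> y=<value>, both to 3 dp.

x=-25.171 y=35.552

eq1: (x − 18.880)² + (y + 12.271)² = 65.0194127674²
eq2: (x + 2.316)² + (y + 35.145)² = 74.2994524856²
eq3: (x − 41.257)² + (y − 0.393)² = 75.1586968695²
eq1−eq3, eq1−eq2 (x²,y² cancel):
  44.754·x + 25.328·y = -226.043022
  -42.392·x − 45.748·y = -559.381563
det = 44.754·-45.748 − 25.328·-42.392 = -973.701416
x = (-226.043022·-45.748 − 25.328·-559.381563) / -973.701416 = -25.170994
y = (44.754·-559.381563 − -226.043022·-42.392) / -973.701416 = 35.551944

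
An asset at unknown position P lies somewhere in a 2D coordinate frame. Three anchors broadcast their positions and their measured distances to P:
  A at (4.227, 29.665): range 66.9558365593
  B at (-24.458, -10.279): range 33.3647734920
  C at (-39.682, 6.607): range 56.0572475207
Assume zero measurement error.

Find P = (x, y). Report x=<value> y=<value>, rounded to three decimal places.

eq1: (x − 4.227)² + (y − 29.665)² = 66.9558365593²
eq2: (x + 24.458)² + (y + 10.279)² = 33.3647734920²
eq3: (x + 39.682)² + (y − 6.607)² = 56.0572475207²
eq3−eq2, eq3−eq1 (x²,y² cancel):
  30.448·x − 33.772·y = 1114.744921
  87.818·x + 46.116·y = -2061.102869
det = 30.448·46.116 − -33.772·87.818 = 4369.929464
x = (1114.744921·46.116 − -33.772·-2061.102869) / 4369.929464 = -4.164824
y = (30.448·-2061.102869 − 1114.744921·87.818) / 4369.929464 = -36.762866

x=-4.165 y=-36.763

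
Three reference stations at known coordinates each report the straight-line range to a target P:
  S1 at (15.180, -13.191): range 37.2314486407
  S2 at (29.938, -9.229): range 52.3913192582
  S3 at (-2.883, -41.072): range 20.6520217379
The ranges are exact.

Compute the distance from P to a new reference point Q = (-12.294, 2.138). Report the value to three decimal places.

eq1: (x − 15.180)² + (y + 13.191)² = 37.2314486407²
eq2: (x − 29.938)² + (y + 9.229)² = 52.3913192582²
eq3: (x + 2.883)² + (y + 41.072)² = 20.6520217379²
eq2−eq3, eq2−eq1 (x²,y² cancel):
  -65.642·x − 63.686·y = 3032.106920
  -29.516·x − 7.924·y = 781.646162
det = -65.642·-7.924 − -63.686·-29.516 = -1359.608768
x = (3032.106920·-7.924 − -63.686·781.646162) / -1359.608768 = -18.941848
y = (-65.642·781.646162 − 3032.106920·-29.516) / -1359.608768 = -28.086646
|P − Q| = √((-18.941848 − -12.294)² + (-28.086646 − 2.138)²) = 30.947102

30.947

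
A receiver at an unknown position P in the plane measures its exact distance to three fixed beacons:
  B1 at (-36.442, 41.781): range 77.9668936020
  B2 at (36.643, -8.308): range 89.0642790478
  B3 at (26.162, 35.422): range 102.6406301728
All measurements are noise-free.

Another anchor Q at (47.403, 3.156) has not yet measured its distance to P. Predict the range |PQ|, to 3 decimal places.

eq1: (x + 36.442)² + (y − 41.781)² = 77.9668936020²
eq2: (x − 36.643)² + (y + 8.308)² = 89.0642790478²
eq3: (x − 26.162)² + (y − 35.422)² = 102.6406301728²
eq1−eq3, eq1−eq2 (x²,y² cancel):
  125.208·x − 12.718·y = -5590.765461
  146.170·x − 100.178·y = -3515.548316
det = 125.208·-100.178 − -12.718·146.170 = -10684.096964
x = (-5590.765461·-100.178 − -12.718·-3515.548316) / -10684.096964 = -48.236267
y = (125.208·-3515.548316 − -5590.765461·146.170) / -10684.096964 = -35.288655
|P − Q| = √((-48.236267 − 47.403)² + (-35.288655 − 3.156)²) = 103.076966

103.077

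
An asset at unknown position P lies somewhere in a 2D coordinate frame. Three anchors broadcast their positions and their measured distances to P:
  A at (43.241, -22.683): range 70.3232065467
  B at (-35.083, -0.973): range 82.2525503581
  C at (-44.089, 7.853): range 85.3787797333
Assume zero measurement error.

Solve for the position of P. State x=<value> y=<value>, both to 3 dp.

eq1: (x − 43.241)² + (y + 22.683)² = 70.3232065467²
eq2: (x + 35.083)² + (y + 0.973)² = 82.2525503581²
eq3: (x + 44.089)² + (y − 7.853)² = 85.3787797333²
eq1−eq3, eq1−eq2 (x²,y² cancel):
  -174.660·x + 61.072·y = -2722.975690
  -156.648·x + 43.420·y = -2972.667613
det = -174.660·43.420 − 61.072·-156.648 = 1983.069456
x = (-2722.975690·43.420 − 61.072·-2972.667613) / 1983.069456 = 31.927854
y = (-174.660·-2972.667613 − -2722.975690·-156.648) / 1983.069456 = 46.724248

x=31.928 y=46.724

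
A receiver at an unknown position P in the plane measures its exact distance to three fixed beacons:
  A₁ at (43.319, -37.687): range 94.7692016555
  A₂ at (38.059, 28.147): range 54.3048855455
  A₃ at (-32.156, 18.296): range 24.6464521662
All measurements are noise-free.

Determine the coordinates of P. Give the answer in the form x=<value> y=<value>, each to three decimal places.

eq1: (x − 43.319)² + (y + 37.687)² = 94.7692016555²
eq2: (x − 38.059)² + (y − 28.147)² = 54.3048855455²
eq3: (x + 32.156)² + (y − 18.296)² = 24.6464521662²
eq1−eq3, eq1−eq2 (x²,y² cancel):
  -150.950·x + 111.966·y = 6445.660200
  -10.520·x + 131.668·y = 4976.076348
det = -150.950·131.668 − 111.966·-10.520 = -18697.402280
x = (6445.660200·131.668 − 111.966·4976.076348) / -18697.402280 = -15.592317
y = (-150.950·4976.076348 − 6445.660200·-10.520) / -18697.402280 = 36.546808

x=-15.592 y=36.547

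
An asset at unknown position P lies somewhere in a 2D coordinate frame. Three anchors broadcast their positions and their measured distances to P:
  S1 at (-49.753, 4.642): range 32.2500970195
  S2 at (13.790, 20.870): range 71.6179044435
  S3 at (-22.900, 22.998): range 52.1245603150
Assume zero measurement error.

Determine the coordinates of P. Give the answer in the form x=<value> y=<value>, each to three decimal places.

eq1: (x + 49.753)² + (y − 4.642)² = 32.2500970195²
eq2: (x − 13.790)² + (y − 20.870)² = 71.6179044435²
eq3: (x + 22.900)² + (y − 22.998)² = 52.1245603150²
eq3−eq2, eq3−eq1 (x²,y² cancel):
  73.380·x − 4.256·y = -2839.751453
  -53.706·x − 36.712·y = 3120.492199
det = 73.380·-36.712 − -4.256·-53.706 = -2922.499296
x = (-2839.751453·-36.712 − -4.256·3120.492199) / -2922.499296 = -40.216869
y = (73.380·3120.492199 − -2839.751453·-53.706) / -2922.499296 = -26.165969

x=-40.217 y=-26.166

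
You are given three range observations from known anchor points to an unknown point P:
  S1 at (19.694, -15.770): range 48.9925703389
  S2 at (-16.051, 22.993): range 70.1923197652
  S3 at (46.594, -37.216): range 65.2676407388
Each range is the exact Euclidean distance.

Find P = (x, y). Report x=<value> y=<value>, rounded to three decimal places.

x=-17.909 y=-47.175

eq1: (x − 19.694)² + (y + 15.770)² = 48.9925703389²
eq2: (x + 16.051)² + (y − 22.993)² = 70.1923197652²
eq3: (x − 46.594)² + (y + 37.216)² = 65.2676407388²
eq2−eq1, eq2−eq3 (x²,y² cancel):
  71.490·x − 77.526·y = 2376.923692
  125.290·x − 120.418·y = 3436.815668
det = 71.490·-120.418 − -77.526·125.290 = 1104.549720
x = (2376.923692·-120.418 − -77.526·3436.815668) / 1104.549720 = -17.909403
y = (71.490·3436.815668 − 2376.923692·125.290) / 1104.549720 = -47.174714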